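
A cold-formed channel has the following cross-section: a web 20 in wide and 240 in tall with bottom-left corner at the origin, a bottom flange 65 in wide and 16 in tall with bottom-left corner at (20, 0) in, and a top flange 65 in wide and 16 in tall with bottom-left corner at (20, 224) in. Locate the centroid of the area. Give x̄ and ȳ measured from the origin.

x̄ = 22.85 in, ȳ = 120.00 in

web: A = 20 × 240 = 4800.00, centroid at (10.00, 120.00).
bottom flange: A = 65 × 16 = 1040.00, centroid at (52.50, 8.00).
top flange: A = 65 × 16 = 1040.00, centroid at (52.50, 232.00).
ΣA = 6880.00 in², ΣAx̄ = 157200.00 in³, ΣAȳ = 825600.00 in³.
x̄ = 157200.00/6880.00 = 22.85 in; ȳ = 825600.00/6880.00 = 120.00 in.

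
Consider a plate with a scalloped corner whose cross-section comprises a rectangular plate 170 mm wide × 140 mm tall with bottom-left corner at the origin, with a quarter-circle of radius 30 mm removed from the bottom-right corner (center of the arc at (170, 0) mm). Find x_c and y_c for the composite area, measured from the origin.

x_c = 82.79 mm, y_c = 71.75 mm

plate: A = 170 × 140 = 23800.00, centroid at (85.00, 70.00).
removed quarter-circle: A = −¼π·30² = -706.86, centroid at (157.27, 12.73).
ΣA = 23093.14 mm², ΣAx_c = 1911834.08 mm³, ΣAy_c = 1657000.00 mm³.
x_c = 1911834.08/23093.14 = 82.79 mm; y_c = 1657000.00/23093.14 = 71.75 mm.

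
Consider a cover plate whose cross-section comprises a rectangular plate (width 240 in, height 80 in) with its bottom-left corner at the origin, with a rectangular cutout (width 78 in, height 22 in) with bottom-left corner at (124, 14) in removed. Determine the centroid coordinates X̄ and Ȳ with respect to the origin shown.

plate: A = 240 × 80 = 19200.00, centroid at (120.00, 40.00).
hole: A = −(78 × 22) = -1716.00, centroid at (163.00, 25.00).
ΣA = 17484.00 in²
ΣAX̄ = (19200.00)(120.00) + (-1716.00)(163.00) = 2024292.00 in³
ΣAȲ = (19200.00)(40.00) + (-1716.00)(25.00) = 725100.00 in³
X̄ = 2024292.00 / 17484.00 = 115.78 in
Ȳ = 725100.00 / 17484.00 = 41.47 in

X̄ = 115.78 in, Ȳ = 41.47 in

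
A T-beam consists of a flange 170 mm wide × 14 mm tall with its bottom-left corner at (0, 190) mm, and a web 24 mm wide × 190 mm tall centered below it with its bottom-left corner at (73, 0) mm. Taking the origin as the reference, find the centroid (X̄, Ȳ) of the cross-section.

X̄ = 85.00 mm, Ȳ = 129.98 mm

web: A = 24 × 190 = 4560.00, centroid at (85.00, 95.00).
flange: A = 170 × 14 = 2380.00, centroid at (85.00, 197.00).
ΣA = 6940.00 mm², ΣAX̄ = 589900.00 mm³, ΣAȲ = 902060.00 mm³.
X̄ = 589900.00/6940.00 = 85.00 mm; Ȳ = 902060.00/6940.00 = 129.98 mm.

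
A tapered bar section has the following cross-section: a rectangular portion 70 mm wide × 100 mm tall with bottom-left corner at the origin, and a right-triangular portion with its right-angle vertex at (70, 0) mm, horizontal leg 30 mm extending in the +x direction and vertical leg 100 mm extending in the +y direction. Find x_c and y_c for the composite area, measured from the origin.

x_c = 42.94 mm, y_c = 47.06 mm

rectangular portion: A = 70 × 100 = 7000.00, centroid at (35.00, 50.00).
triangular portion: A = ½·30·100 = 1500.00, centroid at (80.00, 33.33).
ΣA = 8500.00 mm²
ΣAx_c = (7000.00)(35.00) + (1500.00)(80.00) = 365000.00 mm³
ΣAy_c = (7000.00)(50.00) + (1500.00)(33.33) = 400000.00 mm³
x_c = 365000.00 / 8500.00 = 42.94 mm
y_c = 400000.00 / 8500.00 = 47.06 mm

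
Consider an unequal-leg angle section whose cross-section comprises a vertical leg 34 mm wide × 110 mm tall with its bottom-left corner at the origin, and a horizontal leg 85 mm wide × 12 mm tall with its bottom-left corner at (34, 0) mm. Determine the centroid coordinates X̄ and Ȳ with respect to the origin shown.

vertical leg: A = 34 × 110 = 3740.00, centroid at (17.00, 55.00).
horizontal leg: A = 85 × 12 = 1020.00, centroid at (76.50, 6.00).
ΣA = 4760.00 mm²
ΣAX̄ = (3740.00)(17.00) + (1020.00)(76.50) = 141610.00 mm³
ΣAȲ = (3740.00)(55.00) + (1020.00)(6.00) = 211820.00 mm³
X̄ = 141610.00 / 4760.00 = 29.75 mm
Ȳ = 211820.00 / 4760.00 = 44.50 mm

X̄ = 29.75 mm, Ȳ = 44.50 mm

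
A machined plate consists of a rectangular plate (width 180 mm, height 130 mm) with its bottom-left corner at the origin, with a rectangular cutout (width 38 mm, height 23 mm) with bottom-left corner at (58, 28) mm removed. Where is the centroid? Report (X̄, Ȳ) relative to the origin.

Part | A | x̄ᵢ | ȳᵢ | A·x̄ᵢ | A·ȳᵢ
plate | 23400.00 | 90.00 | 65.00 | 2106000.00 | 1521000.00
hole | -874.00 | 77.00 | 39.50 | -67298.00 | -34523.00
Σ | 22526.00 |  |  | 2038702.00 | 1486477.00
X̄ = 2038702.00 / 22526.00 = 90.50 mm
Ȳ = 1486477.00 / 22526.00 = 65.99 mm

X̄ = 90.50 mm, Ȳ = 65.99 mm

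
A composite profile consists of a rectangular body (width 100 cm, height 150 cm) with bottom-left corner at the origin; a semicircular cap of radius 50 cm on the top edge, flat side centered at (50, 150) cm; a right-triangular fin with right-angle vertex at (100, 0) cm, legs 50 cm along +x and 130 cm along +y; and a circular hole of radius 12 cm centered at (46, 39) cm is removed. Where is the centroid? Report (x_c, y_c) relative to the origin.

Part | A | x̄ᵢ | ȳᵢ | A·x̄ᵢ | A·ȳᵢ
rectangular body | 15000.00 | 50.00 | 75.00 | 750000.00 | 1125000.00
semicircular top | 3926.99 | 50.00 | 171.22 | 196349.54 | 672381.96
triangular fin | 3250.00 | 116.67 | 43.33 | 379166.67 | 140833.33
hole | -452.39 | 46.00 | 39.00 | -20809.91 | -17643.18
Σ | 21724.60 |  |  | 1304706.30 | 1920572.10
x_c = 1304706.30 / 21724.60 = 60.06 cm
y_c = 1920572.10 / 21724.60 = 88.41 cm

x_c = 60.06 cm, y_c = 88.41 cm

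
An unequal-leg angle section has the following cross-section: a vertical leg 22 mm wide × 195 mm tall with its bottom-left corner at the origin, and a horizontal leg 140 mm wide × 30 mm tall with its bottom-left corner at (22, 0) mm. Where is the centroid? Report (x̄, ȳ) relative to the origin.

x̄ = 51.07 mm, ȳ = 56.69 mm

vertical leg: A = 22 × 195 = 4290.00, centroid at (11.00, 97.50).
horizontal leg: A = 140 × 30 = 4200.00, centroid at (92.00, 15.00).
ΣA = 8490.00 mm², ΣAx̄ = 433590.00 mm³, ΣAȳ = 481275.00 mm³.
x̄ = 433590.00/8490.00 = 51.07 mm; ȳ = 481275.00/8490.00 = 56.69 mm.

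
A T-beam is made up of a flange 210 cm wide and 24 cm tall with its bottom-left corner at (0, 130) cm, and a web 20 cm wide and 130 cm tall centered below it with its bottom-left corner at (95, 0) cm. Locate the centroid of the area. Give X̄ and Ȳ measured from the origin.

web: A = 20 × 130 = 2600.00, centroid at (105.00, 65.00).
flange: A = 210 × 24 = 5040.00, centroid at (105.00, 142.00).
ΣA = 7640.00 cm²
ΣAX̄ = (2600.00)(105.00) + (5040.00)(105.00) = 802200.00 cm³
ΣAȲ = (2600.00)(65.00) + (5040.00)(142.00) = 884680.00 cm³
X̄ = 802200.00 / 7640.00 = 105.00 cm
Ȳ = 884680.00 / 7640.00 = 115.80 cm

X̄ = 105.00 cm, Ȳ = 115.80 cm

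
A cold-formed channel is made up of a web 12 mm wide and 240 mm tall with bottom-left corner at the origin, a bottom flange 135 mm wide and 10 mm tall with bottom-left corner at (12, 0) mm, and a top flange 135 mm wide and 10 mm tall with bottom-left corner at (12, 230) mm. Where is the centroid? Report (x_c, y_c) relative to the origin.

x_c = 41.56 mm, y_c = 120.00 mm

Part | A | x̄ᵢ | ȳᵢ | A·x̄ᵢ | A·ȳᵢ
web | 2880.00 | 6.00 | 120.00 | 17280.00 | 345600.00
bottom flange | 1350.00 | 79.50 | 5.00 | 107325.00 | 6750.00
top flange | 1350.00 | 79.50 | 235.00 | 107325.00 | 317250.00
Σ | 5580.00 |  |  | 231930.00 | 669600.00
x_c = 231930.00 / 5580.00 = 41.56 mm
y_c = 669600.00 / 5580.00 = 120.00 mm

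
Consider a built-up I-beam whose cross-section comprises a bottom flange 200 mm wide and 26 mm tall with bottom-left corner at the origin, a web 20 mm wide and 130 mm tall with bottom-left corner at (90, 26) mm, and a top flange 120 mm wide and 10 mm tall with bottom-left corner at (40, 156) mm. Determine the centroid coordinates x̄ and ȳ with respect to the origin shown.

bottom flange: A = 200 × 26 = 5200.00, centroid at (100.00, 13.00).
web: A = 20 × 130 = 2600.00, centroid at (100.00, 91.00).
top flange: A = 120 × 10 = 1200.00, centroid at (100.00, 161.00).
ΣA = 9000.00 mm², ΣAx̄ = 900000.00 mm³, ΣAȳ = 497400.00 mm³.
x̄ = 900000.00/9000.00 = 100.00 mm; ȳ = 497400.00/9000.00 = 55.27 mm.

x̄ = 100.00 mm, ȳ = 55.27 mm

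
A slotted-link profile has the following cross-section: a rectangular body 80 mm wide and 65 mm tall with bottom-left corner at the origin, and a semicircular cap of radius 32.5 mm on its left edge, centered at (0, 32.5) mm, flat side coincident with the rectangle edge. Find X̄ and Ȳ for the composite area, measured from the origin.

rectangular body: A = 80 × 65 = 5200.00, centroid at (40.00, 32.50).
semicircular end: A = ½π·32.5² = 1659.15, centroid at (-13.79, 32.50).
ΣA = 6859.15 mm², ΣAX̄ = 185114.58 mm³, ΣAȲ = 222922.49 mm³.
X̄ = 185114.58/6859.15 = 26.99 mm; Ȳ = 222922.49/6859.15 = 32.50 mm.

X̄ = 26.99 mm, Ȳ = 32.50 mm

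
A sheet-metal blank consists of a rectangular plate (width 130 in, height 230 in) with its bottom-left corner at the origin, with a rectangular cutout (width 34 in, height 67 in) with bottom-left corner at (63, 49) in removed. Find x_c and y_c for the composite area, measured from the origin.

x_c = 63.76 in, y_c = 117.68 in

Part | A | x̄ᵢ | ȳᵢ | A·x̄ᵢ | A·ȳᵢ
plate | 29900.00 | 65.00 | 115.00 | 1943500.00 | 3438500.00
hole | -2278.00 | 80.00 | 82.50 | -182240.00 | -187935.00
Σ | 27622.00 |  |  | 1761260.00 | 3250565.00
x_c = 1761260.00 / 27622.00 = 63.76 in
y_c = 3250565.00 / 27622.00 = 117.68 in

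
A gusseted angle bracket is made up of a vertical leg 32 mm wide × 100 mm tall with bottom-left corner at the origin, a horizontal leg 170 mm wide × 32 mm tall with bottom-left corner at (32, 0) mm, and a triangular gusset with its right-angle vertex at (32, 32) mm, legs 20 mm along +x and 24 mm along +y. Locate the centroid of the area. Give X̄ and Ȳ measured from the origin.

vertical leg: A = 32 × 100 = 3200.00, centroid at (16.00, 50.00).
horizontal leg: A = 170 × 32 = 5440.00, centroid at (117.00, 16.00).
gusset: A = ½·20·24 = 240.00, centroid at (38.67, 40.00).
ΣA = 8880.00 mm²
ΣAX̄ = (3200.00)(16.00) + (5440.00)(117.00) + (240.00)(38.67) = 696960.00 mm³
ΣAȲ = (3200.00)(50.00) + (5440.00)(16.00) + (240.00)(40.00) = 256640.00 mm³
X̄ = 696960.00 / 8880.00 = 78.49 mm
Ȳ = 256640.00 / 8880.00 = 28.90 mm

X̄ = 78.49 mm, Ȳ = 28.90 mm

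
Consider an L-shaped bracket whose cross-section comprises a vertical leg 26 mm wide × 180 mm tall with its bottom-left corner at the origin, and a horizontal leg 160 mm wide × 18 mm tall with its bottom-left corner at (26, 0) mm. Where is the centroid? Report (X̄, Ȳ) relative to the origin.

X̄ = 48.43 mm, Ȳ = 59.14 mm

vertical leg: A = 26 × 180 = 4680.00, centroid at (13.00, 90.00).
horizontal leg: A = 160 × 18 = 2880.00, centroid at (106.00, 9.00).
ΣA = 7560.00 mm²
ΣAX̄ = (4680.00)(13.00) + (2880.00)(106.00) = 366120.00 mm³
ΣAȲ = (4680.00)(90.00) + (2880.00)(9.00) = 447120.00 mm³
X̄ = 366120.00 / 7560.00 = 48.43 mm
Ȳ = 447120.00 / 7560.00 = 59.14 mm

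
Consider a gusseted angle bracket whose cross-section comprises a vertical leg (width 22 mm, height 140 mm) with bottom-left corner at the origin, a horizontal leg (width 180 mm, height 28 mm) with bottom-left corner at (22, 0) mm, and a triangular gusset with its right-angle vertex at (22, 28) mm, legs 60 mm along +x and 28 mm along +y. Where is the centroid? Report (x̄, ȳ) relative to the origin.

x̄ = 70.72 mm, ȳ = 35.44 mm

Part | A | x̄ᵢ | ȳᵢ | A·x̄ᵢ | A·ȳᵢ
vertical leg | 3080.00 | 11.00 | 70.00 | 33880.00 | 215600.00
horizontal leg | 5040.00 | 112.00 | 14.00 | 564480.00 | 70560.00
gusset | 840.00 | 42.00 | 37.33 | 35280.00 | 31360.00
Σ | 8960.00 |  |  | 633640.00 | 317520.00
x̄ = 633640.00 / 8960.00 = 70.72 mm
ȳ = 317520.00 / 8960.00 = 35.44 mm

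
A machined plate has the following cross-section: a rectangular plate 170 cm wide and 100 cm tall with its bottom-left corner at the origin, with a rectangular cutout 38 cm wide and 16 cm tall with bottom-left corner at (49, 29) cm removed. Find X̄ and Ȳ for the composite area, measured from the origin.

X̄ = 85.63 cm, Ȳ = 50.48 cm

Part | A | x̄ᵢ | ȳᵢ | A·x̄ᵢ | A·ȳᵢ
plate | 17000.00 | 85.00 | 50.00 | 1445000.00 | 850000.00
hole | -608.00 | 68.00 | 37.00 | -41344.00 | -22496.00
Σ | 16392.00 |  |  | 1403656.00 | 827504.00
X̄ = 1403656.00 / 16392.00 = 85.63 cm
Ȳ = 827504.00 / 16392.00 = 50.48 cm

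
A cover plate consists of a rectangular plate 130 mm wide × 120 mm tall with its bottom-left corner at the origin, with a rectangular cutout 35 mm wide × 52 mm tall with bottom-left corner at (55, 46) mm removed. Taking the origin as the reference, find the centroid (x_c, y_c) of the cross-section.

Part | A | x̄ᵢ | ȳᵢ | A·x̄ᵢ | A·ȳᵢ
plate | 15600.00 | 65.00 | 60.00 | 1014000.00 | 936000.00
hole | -1820.00 | 72.50 | 72.00 | -131950.00 | -131040.00
Σ | 13780.00 |  |  | 882050.00 | 804960.00
x_c = 882050.00 / 13780.00 = 64.01 mm
y_c = 804960.00 / 13780.00 = 58.42 mm

x_c = 64.01 mm, y_c = 58.42 mm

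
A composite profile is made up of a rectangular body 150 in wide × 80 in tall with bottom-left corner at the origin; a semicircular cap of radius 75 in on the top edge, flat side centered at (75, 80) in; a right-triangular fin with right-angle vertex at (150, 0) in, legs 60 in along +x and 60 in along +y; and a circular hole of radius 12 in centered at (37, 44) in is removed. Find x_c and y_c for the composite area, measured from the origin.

x_c = 83.48 in, y_c = 66.91 in

Part | A | x̄ᵢ | ȳᵢ | A·x̄ᵢ | A·ȳᵢ
rectangular body | 12000.00 | 75.00 | 40.00 | 900000.00 | 480000.00
semicircular top | 8835.73 | 75.00 | 111.83 | 662679.70 | 988108.35
triangular fin | 1800.00 | 170.00 | 20.00 | 306000.00 | 36000.00
hole | -452.39 | 37.00 | 44.00 | -16738.41 | -19905.13
Σ | 22183.34 |  |  | 1851941.29 | 1484203.22
x_c = 1851941.29 / 22183.34 = 83.48 in
y_c = 1484203.22 / 22183.34 = 66.91 in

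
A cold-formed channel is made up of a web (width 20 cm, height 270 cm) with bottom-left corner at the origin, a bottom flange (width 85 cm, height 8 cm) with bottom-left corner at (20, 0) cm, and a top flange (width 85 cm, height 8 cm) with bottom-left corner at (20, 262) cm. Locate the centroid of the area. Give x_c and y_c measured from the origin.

x_c = 20.56 cm, y_c = 135.00 cm

web: A = 20 × 270 = 5400.00, centroid at (10.00, 135.00).
bottom flange: A = 85 × 8 = 680.00, centroid at (62.50, 4.00).
top flange: A = 85 × 8 = 680.00, centroid at (62.50, 266.00).
ΣA = 6760.00 cm²
ΣAx_c = (5400.00)(10.00) + (680.00)(62.50) + (680.00)(62.50) = 139000.00 cm³
ΣAy_c = (5400.00)(135.00) + (680.00)(4.00) + (680.00)(266.00) = 912600.00 cm³
x_c = 139000.00 / 6760.00 = 20.56 cm
y_c = 912600.00 / 6760.00 = 135.00 cm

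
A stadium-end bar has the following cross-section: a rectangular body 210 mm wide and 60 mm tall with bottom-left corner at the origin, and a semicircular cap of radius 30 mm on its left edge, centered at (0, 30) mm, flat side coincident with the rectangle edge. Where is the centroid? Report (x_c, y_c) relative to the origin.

Part | A | x̄ᵢ | ȳᵢ | A·x̄ᵢ | A·ȳᵢ
rectangular body | 12600.00 | 105.00 | 30.00 | 1323000.00 | 378000.00
semicircular end | 1413.72 | -12.73 | 30.00 | -18000.00 | 42411.50
Σ | 14013.72 |  |  | 1305000.00 | 420411.50
x_c = 1305000.00 / 14013.72 = 93.12 mm
y_c = 420411.50 / 14013.72 = 30.00 mm

x_c = 93.12 mm, y_c = 30.00 mm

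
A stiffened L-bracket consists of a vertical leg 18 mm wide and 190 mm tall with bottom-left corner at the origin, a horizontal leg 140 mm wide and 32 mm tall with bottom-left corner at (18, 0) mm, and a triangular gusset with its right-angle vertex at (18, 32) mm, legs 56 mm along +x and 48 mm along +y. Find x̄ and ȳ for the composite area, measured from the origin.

vertical leg: A = 18 × 190 = 3420.00, centroid at (9.00, 95.00).
horizontal leg: A = 140 × 32 = 4480.00, centroid at (88.00, 16.00).
gusset: A = ½·56·48 = 1344.00, centroid at (36.67, 48.00).
ΣA = 9244.00 mm²
ΣAx̄ = (3420.00)(9.00) + (4480.00)(88.00) + (1344.00)(36.67) = 474300.00 mm³
ΣAȳ = (3420.00)(95.00) + (4480.00)(16.00) + (1344.00)(48.00) = 461092.00 mm³
x̄ = 474300.00 / 9244.00 = 51.31 mm
ȳ = 461092.00 / 9244.00 = 49.88 mm

x̄ = 51.31 mm, ȳ = 49.88 mm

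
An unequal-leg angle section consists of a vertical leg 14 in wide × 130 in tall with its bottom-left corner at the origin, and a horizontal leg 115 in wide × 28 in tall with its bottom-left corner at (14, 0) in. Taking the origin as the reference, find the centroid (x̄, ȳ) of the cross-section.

vertical leg: A = 14 × 130 = 1820.00, centroid at (7.00, 65.00).
horizontal leg: A = 115 × 28 = 3220.00, centroid at (71.50, 14.00).
ΣA = 5040.00 in²
ΣAx̄ = (1820.00)(7.00) + (3220.00)(71.50) = 242970.00 in³
ΣAȳ = (1820.00)(65.00) + (3220.00)(14.00) = 163380.00 in³
x̄ = 242970.00 / 5040.00 = 48.21 in
ȳ = 163380.00 / 5040.00 = 32.42 in

x̄ = 48.21 in, ȳ = 32.42 in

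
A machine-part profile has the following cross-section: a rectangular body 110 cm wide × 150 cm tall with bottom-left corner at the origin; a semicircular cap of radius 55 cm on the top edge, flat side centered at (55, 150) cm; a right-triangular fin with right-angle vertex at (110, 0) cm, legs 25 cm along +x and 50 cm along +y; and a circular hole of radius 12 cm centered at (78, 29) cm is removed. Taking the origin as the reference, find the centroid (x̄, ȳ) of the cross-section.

Part | A | x̄ᵢ | ȳᵢ | A·x̄ᵢ | A·ȳᵢ
rectangular body | 16500.00 | 55.00 | 75.00 | 907500.00 | 1237500.00
semicircular top | 4751.66 | 55.00 | 173.34 | 261341.24 | 823665.50
triangular fin | 625.00 | 118.33 | 16.67 | 73958.33 | 10416.67
hole | -452.39 | 78.00 | 29.00 | -35286.37 | -13119.29
Σ | 21424.27 |  |  | 1207513.20 | 2058462.88
x̄ = 1207513.20 / 21424.27 = 56.36 cm
ȳ = 2058462.88 / 21424.27 = 96.08 cm

x̄ = 56.36 cm, ȳ = 96.08 cm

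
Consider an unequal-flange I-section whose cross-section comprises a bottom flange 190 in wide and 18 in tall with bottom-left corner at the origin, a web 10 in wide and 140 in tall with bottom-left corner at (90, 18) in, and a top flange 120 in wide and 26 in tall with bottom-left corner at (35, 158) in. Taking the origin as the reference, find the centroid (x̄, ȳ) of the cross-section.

Part | A | x̄ᵢ | ȳᵢ | A·x̄ᵢ | A·ȳᵢ
bottom flange | 3420.00 | 95.00 | 9.00 | 324900.00 | 30780.00
web | 1400.00 | 95.00 | 88.00 | 133000.00 | 123200.00
top flange | 3120.00 | 95.00 | 171.00 | 296400.00 | 533520.00
Σ | 7940.00 |  |  | 754300.00 | 687500.00
x̄ = 754300.00 / 7940.00 = 95.00 in
ȳ = 687500.00 / 7940.00 = 86.59 in

x̄ = 95.00 in, ȳ = 86.59 in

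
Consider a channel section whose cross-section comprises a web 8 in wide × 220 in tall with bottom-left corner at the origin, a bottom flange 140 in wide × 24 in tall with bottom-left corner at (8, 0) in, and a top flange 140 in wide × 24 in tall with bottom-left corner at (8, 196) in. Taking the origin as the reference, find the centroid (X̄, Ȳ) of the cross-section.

X̄ = 62.64 in, Ȳ = 110.00 in

web: A = 8 × 220 = 1760.00, centroid at (4.00, 110.00).
bottom flange: A = 140 × 24 = 3360.00, centroid at (78.00, 12.00).
top flange: A = 140 × 24 = 3360.00, centroid at (78.00, 208.00).
ΣA = 8480.00 in², ΣAX̄ = 531200.00 in³, ΣAȲ = 932800.00 in³.
X̄ = 531200.00/8480.00 = 62.64 in; Ȳ = 932800.00/8480.00 = 110.00 in.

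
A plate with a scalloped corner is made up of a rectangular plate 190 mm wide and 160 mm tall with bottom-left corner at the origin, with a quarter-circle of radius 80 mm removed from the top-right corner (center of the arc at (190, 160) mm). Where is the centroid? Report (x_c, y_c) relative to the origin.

Part | A | x̄ᵢ | ȳᵢ | A·x̄ᵢ | A·ȳᵢ
plate | 30400.00 | 95.00 | 80.00 | 2888000.00 | 2432000.00
removed quarter-circle | -5026.55 | 156.05 | 126.05 | -784377.50 | -633581.05
Σ | 25373.45 |  |  | 2103622.50 | 1798418.95
x_c = 2103622.50 / 25373.45 = 82.91 mm
y_c = 1798418.95 / 25373.45 = 70.88 mm

x_c = 82.91 mm, y_c = 70.88 mm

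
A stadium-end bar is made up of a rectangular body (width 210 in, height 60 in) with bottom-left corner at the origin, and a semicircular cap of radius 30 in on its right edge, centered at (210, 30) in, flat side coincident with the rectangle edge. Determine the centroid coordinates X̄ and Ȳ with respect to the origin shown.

X̄ = 116.88 in, Ȳ = 30.00 in

rectangular body: A = 210 × 60 = 12600.00, centroid at (105.00, 30.00).
semicircular end: A = ½π·30² = 1413.72, centroid at (222.73, 30.00).
ΣA = 14013.72 in²
ΣAX̄ = (12600.00)(105.00) + (1413.72)(222.73) = 1637880.51 in³
ΣAȲ = (12600.00)(30.00) + (1413.72)(30.00) = 420411.50 in³
X̄ = 1637880.51 / 14013.72 = 116.88 in
Ȳ = 420411.50 / 14013.72 = 30.00 in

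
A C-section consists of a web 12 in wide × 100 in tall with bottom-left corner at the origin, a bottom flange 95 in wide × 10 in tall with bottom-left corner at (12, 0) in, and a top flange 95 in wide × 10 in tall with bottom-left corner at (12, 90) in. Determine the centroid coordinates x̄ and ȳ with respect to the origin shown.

x̄ = 38.79 in, ȳ = 50.00 in

web: A = 12 × 100 = 1200.00, centroid at (6.00, 50.00).
bottom flange: A = 95 × 10 = 950.00, centroid at (59.50, 5.00).
top flange: A = 95 × 10 = 950.00, centroid at (59.50, 95.00).
ΣA = 3100.00 in², ΣAx̄ = 120250.00 in³, ΣAȳ = 155000.00 in³.
x̄ = 120250.00/3100.00 = 38.79 in; ȳ = 155000.00/3100.00 = 50.00 in.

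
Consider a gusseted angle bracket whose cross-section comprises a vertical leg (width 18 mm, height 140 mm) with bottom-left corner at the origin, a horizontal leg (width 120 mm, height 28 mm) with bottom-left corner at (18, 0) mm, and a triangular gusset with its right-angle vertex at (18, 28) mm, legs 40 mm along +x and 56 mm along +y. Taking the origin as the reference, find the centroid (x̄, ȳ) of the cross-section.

vertical leg: A = 18 × 140 = 2520.00, centroid at (9.00, 70.00).
horizontal leg: A = 120 × 28 = 3360.00, centroid at (78.00, 14.00).
gusset: A = ½·40·56 = 1120.00, centroid at (31.33, 46.67).
ΣA = 7000.00 mm²
ΣAx̄ = (2520.00)(9.00) + (3360.00)(78.00) + (1120.00)(31.33) = 319853.33 mm³
ΣAȳ = (2520.00)(70.00) + (3360.00)(14.00) + (1120.00)(46.67) = 275706.67 mm³
x̄ = 319853.33 / 7000.00 = 45.69 mm
ȳ = 275706.67 / 7000.00 = 39.39 mm

x̄ = 45.69 mm, ȳ = 39.39 mm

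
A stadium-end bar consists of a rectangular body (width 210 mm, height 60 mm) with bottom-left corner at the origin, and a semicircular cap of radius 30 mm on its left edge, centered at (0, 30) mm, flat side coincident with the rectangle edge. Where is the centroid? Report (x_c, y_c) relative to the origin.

rectangular body: A = 210 × 60 = 12600.00, centroid at (105.00, 30.00).
semicircular end: A = ½π·30² = 1413.72, centroid at (-12.73, 30.00).
ΣA = 14013.72 mm²
ΣAx_c = (12600.00)(105.00) + (1413.72)(-12.73) = 1305000.00 mm³
ΣAy_c = (12600.00)(30.00) + (1413.72)(30.00) = 420411.50 mm³
x_c = 1305000.00 / 14013.72 = 93.12 mm
y_c = 420411.50 / 14013.72 = 30.00 mm

x_c = 93.12 mm, y_c = 30.00 mm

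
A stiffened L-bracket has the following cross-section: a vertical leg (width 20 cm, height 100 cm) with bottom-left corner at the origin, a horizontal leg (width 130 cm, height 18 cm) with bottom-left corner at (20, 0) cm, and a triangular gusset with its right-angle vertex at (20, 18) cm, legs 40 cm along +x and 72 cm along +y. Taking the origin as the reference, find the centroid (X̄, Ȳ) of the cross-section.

X̄ = 46.18 cm, Ȳ = 31.41 cm

vertical leg: A = 20 × 100 = 2000.00, centroid at (10.00, 50.00).
horizontal leg: A = 130 × 18 = 2340.00, centroid at (85.00, 9.00).
gusset: A = ½·40·72 = 1440.00, centroid at (33.33, 42.00).
ΣA = 5780.00 cm², ΣAX̄ = 266900.00 cm³, ΣAȲ = 181540.00 cm³.
X̄ = 266900.00/5780.00 = 46.18 cm; Ȳ = 181540.00/5780.00 = 31.41 cm.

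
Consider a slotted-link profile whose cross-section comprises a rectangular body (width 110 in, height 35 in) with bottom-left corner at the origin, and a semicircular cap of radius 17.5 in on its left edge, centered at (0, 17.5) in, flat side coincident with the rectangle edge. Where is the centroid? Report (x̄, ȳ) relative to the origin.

rectangular body: A = 110 × 35 = 3850.00, centroid at (55.00, 17.50).
semicircular end: A = ½π·17.5² = 481.06, centroid at (-7.43, 17.50).
ΣA = 4331.06 in²
ΣAx̄ = (3850.00)(55.00) + (481.06)(-7.43) = 208177.08 in³
ΣAȳ = (3850.00)(17.50) + (481.06)(17.50) = 75793.49 in³
x̄ = 208177.08 / 4331.06 = 48.07 in
ȳ = 75793.49 / 4331.06 = 17.50 in

x̄ = 48.07 in, ȳ = 17.50 in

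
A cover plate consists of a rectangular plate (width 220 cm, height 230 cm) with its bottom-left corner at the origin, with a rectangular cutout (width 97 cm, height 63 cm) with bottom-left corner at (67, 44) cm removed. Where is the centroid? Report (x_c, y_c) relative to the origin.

x_c = 109.24 cm, y_c = 120.43 cm

plate: A = 220 × 230 = 50600.00, centroid at (110.00, 115.00).
hole: A = −(97 × 63) = -6111.00, centroid at (115.50, 75.50).
ΣA = 44489.00 cm²
ΣAx_c = (50600.00)(110.00) + (-6111.00)(115.50) = 4860179.50 cm³
ΣAy_c = (50600.00)(115.00) + (-6111.00)(75.50) = 5357619.50 cm³
x_c = 4860179.50 / 44489.00 = 109.24 cm
y_c = 5357619.50 / 44489.00 = 120.43 cm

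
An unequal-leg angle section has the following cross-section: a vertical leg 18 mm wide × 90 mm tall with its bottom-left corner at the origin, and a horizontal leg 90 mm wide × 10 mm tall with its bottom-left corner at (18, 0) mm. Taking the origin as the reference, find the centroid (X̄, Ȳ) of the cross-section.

vertical leg: A = 18 × 90 = 1620.00, centroid at (9.00, 45.00).
horizontal leg: A = 90 × 10 = 900.00, centroid at (63.00, 5.00).
ΣA = 2520.00 mm², ΣAX̄ = 71280.00 mm³, ΣAȲ = 77400.00 mm³.
X̄ = 71280.00/2520.00 = 28.29 mm; Ȳ = 77400.00/2520.00 = 30.71 mm.

X̄ = 28.29 mm, Ȳ = 30.71 mm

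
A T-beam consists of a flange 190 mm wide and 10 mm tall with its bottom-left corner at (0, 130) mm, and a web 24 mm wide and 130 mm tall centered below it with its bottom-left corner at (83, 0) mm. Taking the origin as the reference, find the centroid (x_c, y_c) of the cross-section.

web: A = 24 × 130 = 3120.00, centroid at (95.00, 65.00).
flange: A = 190 × 10 = 1900.00, centroid at (95.00, 135.00).
ΣA = 5020.00 mm², ΣAx_c = 476900.00 mm³, ΣAy_c = 459300.00 mm³.
x_c = 476900.00/5020.00 = 95.00 mm; y_c = 459300.00/5020.00 = 91.49 mm.

x_c = 95.00 mm, y_c = 91.49 mm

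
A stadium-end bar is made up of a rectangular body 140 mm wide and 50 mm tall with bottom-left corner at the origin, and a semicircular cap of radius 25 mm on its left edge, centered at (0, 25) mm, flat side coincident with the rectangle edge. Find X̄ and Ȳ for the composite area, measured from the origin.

rectangular body: A = 140 × 50 = 7000.00, centroid at (70.00, 25.00).
semicircular end: A = ½π·25² = 981.75, centroid at (-10.61, 25.00).
ΣA = 7981.75 mm²
ΣAX̄ = (7000.00)(70.00) + (981.75)(-10.61) = 479583.33 mm³
ΣAȲ = (7000.00)(25.00) + (981.75)(25.00) = 199543.69 mm³
X̄ = 479583.33 / 7981.75 = 60.09 mm
Ȳ = 199543.69 / 7981.75 = 25.00 mm

X̄ = 60.09 mm, Ȳ = 25.00 mm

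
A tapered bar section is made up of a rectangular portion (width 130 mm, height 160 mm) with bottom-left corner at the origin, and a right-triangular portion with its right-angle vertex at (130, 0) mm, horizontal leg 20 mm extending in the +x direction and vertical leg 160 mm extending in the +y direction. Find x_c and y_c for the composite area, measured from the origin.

x_c = 70.12 mm, y_c = 78.10 mm

rectangular portion: A = 130 × 160 = 20800.00, centroid at (65.00, 80.00).
triangular portion: A = ½·20·160 = 1600.00, centroid at (136.67, 53.33).
ΣA = 22400.00 mm²
ΣAx_c = (20800.00)(65.00) + (1600.00)(136.67) = 1570666.67 mm³
ΣAy_c = (20800.00)(80.00) + (1600.00)(53.33) = 1749333.33 mm³
x_c = 1570666.67 / 22400.00 = 70.12 mm
y_c = 1749333.33 / 22400.00 = 78.10 mm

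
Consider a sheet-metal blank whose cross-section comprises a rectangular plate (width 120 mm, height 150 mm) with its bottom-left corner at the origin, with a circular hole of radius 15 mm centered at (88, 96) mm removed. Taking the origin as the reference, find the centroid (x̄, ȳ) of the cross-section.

plate: A = 120 × 150 = 18000.00, centroid at (60.00, 75.00).
hole: A = −π·15² = -706.86, centroid at (88.00, 96.00).
ΣA = 17293.14 mm², ΣAx̄ = 1017796.47 mm³, ΣAȳ = 1282141.60 mm³.
x̄ = 1017796.47/17293.14 = 58.86 mm; ȳ = 1282141.60/17293.14 = 74.14 mm.

x̄ = 58.86 mm, ȳ = 74.14 mm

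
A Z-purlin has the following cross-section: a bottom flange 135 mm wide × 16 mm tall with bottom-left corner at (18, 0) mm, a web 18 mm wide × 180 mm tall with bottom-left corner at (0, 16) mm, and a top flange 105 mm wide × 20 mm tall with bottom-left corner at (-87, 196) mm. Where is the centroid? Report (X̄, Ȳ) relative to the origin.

bottom flange: A = 135 × 16 = 2160.00, centroid at (85.50, 8.00).
web: A = 18 × 180 = 3240.00, centroid at (9.00, 106.00).
top flange: A = 105 × 20 = 2100.00, centroid at (-34.50, 206.00).
ΣA = 7500.00 mm², ΣAX̄ = 141390.00 mm³, ΣAȲ = 793320.00 mm³.
X̄ = 141390.00/7500.00 = 18.85 mm; Ȳ = 793320.00/7500.00 = 105.78 mm.

X̄ = 18.85 mm, Ȳ = 105.78 mm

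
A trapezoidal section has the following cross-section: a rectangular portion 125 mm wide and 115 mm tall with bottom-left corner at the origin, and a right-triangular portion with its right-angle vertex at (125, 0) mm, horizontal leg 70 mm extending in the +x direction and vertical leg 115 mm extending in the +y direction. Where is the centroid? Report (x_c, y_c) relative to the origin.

rectangular portion: A = 125 × 115 = 14375.00, centroid at (62.50, 57.50).
triangular portion: A = ½·70·115 = 4025.00, centroid at (148.33, 38.33).
ΣA = 18400.00 mm²
ΣAx_c = (14375.00)(62.50) + (4025.00)(148.33) = 1495479.17 mm³
ΣAy_c = (14375.00)(57.50) + (4025.00)(38.33) = 980854.17 mm³
x_c = 1495479.17 / 18400.00 = 81.28 mm
y_c = 980854.17 / 18400.00 = 53.31 mm

x_c = 81.28 mm, y_c = 53.31 mm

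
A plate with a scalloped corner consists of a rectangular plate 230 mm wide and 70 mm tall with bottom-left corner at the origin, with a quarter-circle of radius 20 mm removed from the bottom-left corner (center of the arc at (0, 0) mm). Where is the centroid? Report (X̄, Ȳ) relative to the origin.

plate: A = 230 × 70 = 16100.00, centroid at (115.00, 35.00).
removed quarter-circle: A = −¼π·20² = -314.16, centroid at (8.49, 8.49).
ΣA = 15785.84 mm²
ΣAX̄ = (16100.00)(115.00) + (-314.16)(8.49) = 1848833.33 mm³
ΣAȲ = (16100.00)(35.00) + (-314.16)(8.49) = 560833.33 mm³
X̄ = 1848833.33 / 15785.84 = 117.12 mm
Ȳ = 560833.33 / 15785.84 = 35.53 mm

X̄ = 117.12 mm, Ȳ = 35.53 mm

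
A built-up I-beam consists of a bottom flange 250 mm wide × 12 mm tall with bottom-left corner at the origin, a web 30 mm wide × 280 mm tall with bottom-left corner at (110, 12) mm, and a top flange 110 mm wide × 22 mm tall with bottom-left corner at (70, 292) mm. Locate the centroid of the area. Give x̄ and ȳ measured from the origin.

bottom flange: A = 250 × 12 = 3000.00, centroid at (125.00, 6.00).
web: A = 30 × 280 = 8400.00, centroid at (125.00, 152.00).
top flange: A = 110 × 22 = 2420.00, centroid at (125.00, 303.00).
ΣA = 13820.00 mm²
ΣAx̄ = (3000.00)(125.00) + (8400.00)(125.00) + (2420.00)(125.00) = 1727500.00 mm³
ΣAȳ = (3000.00)(6.00) + (8400.00)(152.00) + (2420.00)(303.00) = 2028060.00 mm³
x̄ = 1727500.00 / 13820.00 = 125.00 mm
ȳ = 2028060.00 / 13820.00 = 146.75 mm

x̄ = 125.00 mm, ȳ = 146.75 mm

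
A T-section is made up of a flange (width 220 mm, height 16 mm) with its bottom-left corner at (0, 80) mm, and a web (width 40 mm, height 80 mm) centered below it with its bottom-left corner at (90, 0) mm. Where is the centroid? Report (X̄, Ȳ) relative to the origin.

web: A = 40 × 80 = 3200.00, centroid at (110.00, 40.00).
flange: A = 220 × 16 = 3520.00, centroid at (110.00, 88.00).
ΣA = 6720.00 mm², ΣAX̄ = 739200.00 mm³, ΣAȲ = 437760.00 mm³.
X̄ = 739200.00/6720.00 = 110.00 mm; Ȳ = 437760.00/6720.00 = 65.14 mm.

X̄ = 110.00 mm, Ȳ = 65.14 mm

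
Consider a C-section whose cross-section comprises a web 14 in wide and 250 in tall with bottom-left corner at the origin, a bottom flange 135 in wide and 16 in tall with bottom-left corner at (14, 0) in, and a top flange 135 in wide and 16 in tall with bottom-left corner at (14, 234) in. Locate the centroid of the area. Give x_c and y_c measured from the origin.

x_c = 48.16 in, y_c = 125.00 in

web: A = 14 × 250 = 3500.00, centroid at (7.00, 125.00).
bottom flange: A = 135 × 16 = 2160.00, centroid at (81.50, 8.00).
top flange: A = 135 × 16 = 2160.00, centroid at (81.50, 242.00).
ΣA = 7820.00 in², ΣAx_c = 376580.00 in³, ΣAy_c = 977500.00 in³.
x_c = 376580.00/7820.00 = 48.16 in; y_c = 977500.00/7820.00 = 125.00 in.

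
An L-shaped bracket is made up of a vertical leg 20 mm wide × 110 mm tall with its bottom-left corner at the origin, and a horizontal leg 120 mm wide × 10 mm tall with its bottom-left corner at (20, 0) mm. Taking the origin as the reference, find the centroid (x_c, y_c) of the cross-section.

Part | A | x̄ᵢ | ȳᵢ | A·x̄ᵢ | A·ȳᵢ
vertical leg | 2200.00 | 10.00 | 55.00 | 22000.00 | 121000.00
horizontal leg | 1200.00 | 80.00 | 5.00 | 96000.00 | 6000.00
Σ | 3400.00 |  |  | 118000.00 | 127000.00
x_c = 118000.00 / 3400.00 = 34.71 mm
y_c = 127000.00 / 3400.00 = 37.35 mm

x_c = 34.71 mm, y_c = 37.35 mm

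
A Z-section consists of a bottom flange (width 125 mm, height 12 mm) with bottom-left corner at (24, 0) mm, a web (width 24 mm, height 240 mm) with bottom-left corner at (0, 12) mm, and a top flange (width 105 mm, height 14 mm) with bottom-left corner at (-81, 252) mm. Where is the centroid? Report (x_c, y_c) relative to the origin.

Part | A | x̄ᵢ | ȳᵢ | A·x̄ᵢ | A·ȳᵢ
bottom flange | 1500.00 | 86.50 | 6.00 | 129750.00 | 9000.00
web | 5760.00 | 12.00 | 132.00 | 69120.00 | 760320.00
top flange | 1470.00 | -28.50 | 259.00 | -41895.00 | 380730.00
Σ | 8730.00 |  |  | 156975.00 | 1150050.00
x_c = 156975.00 / 8730.00 = 17.98 mm
y_c = 1150050.00 / 8730.00 = 131.74 mm

x_c = 17.98 mm, y_c = 131.74 mm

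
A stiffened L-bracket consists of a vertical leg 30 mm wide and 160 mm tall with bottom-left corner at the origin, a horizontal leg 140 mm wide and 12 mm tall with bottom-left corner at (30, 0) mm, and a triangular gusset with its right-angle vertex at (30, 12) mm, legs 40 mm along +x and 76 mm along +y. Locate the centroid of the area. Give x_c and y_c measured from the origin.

x_c = 38.23 mm, y_c = 56.35 mm

Part | A | x̄ᵢ | ȳᵢ | A·x̄ᵢ | A·ȳᵢ
vertical leg | 4800.00 | 15.00 | 80.00 | 72000.00 | 384000.00
horizontal leg | 1680.00 | 100.00 | 6.00 | 168000.00 | 10080.00
gusset | 1520.00 | 43.33 | 37.33 | 65866.67 | 56746.67
Σ | 8000.00 |  |  | 305866.67 | 450826.67
x_c = 305866.67 / 8000.00 = 38.23 mm
y_c = 450826.67 / 8000.00 = 56.35 mm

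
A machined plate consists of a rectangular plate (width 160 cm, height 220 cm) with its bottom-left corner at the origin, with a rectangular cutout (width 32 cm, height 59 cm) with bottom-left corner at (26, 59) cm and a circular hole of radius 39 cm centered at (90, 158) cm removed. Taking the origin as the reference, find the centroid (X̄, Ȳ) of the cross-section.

X̄ = 80.84 cm, Ȳ = 103.38 cm

plate: A = 160 × 220 = 35200.00, centroid at (80.00, 110.00).
hole 1: A = −(32 × 59) = -1888.00, centroid at (42.00, 88.50).
hole 2: A = −π·39² = -4778.36, centroid at (90.00, 158.00).
ΣA = 28533.64 cm², ΣAX̄ = 2306651.38 cm³, ΣAȲ = 2949930.74 cm³.
X̄ = 2306651.38/28533.64 = 80.84 cm; Ȳ = 2949930.74/28533.64 = 103.38 cm.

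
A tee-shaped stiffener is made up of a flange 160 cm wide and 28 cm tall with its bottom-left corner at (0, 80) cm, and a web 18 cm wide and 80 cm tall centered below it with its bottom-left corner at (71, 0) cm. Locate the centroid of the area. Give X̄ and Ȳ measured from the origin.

X̄ = 80.00 cm, Ȳ = 80.86 cm

Part | A | x̄ᵢ | ȳᵢ | A·x̄ᵢ | A·ȳᵢ
web | 1440.00 | 80.00 | 40.00 | 115200.00 | 57600.00
flange | 4480.00 | 80.00 | 94.00 | 358400.00 | 421120.00
Σ | 5920.00 |  |  | 473600.00 | 478720.00
X̄ = 473600.00 / 5920.00 = 80.00 cm
Ȳ = 478720.00 / 5920.00 = 80.86 cm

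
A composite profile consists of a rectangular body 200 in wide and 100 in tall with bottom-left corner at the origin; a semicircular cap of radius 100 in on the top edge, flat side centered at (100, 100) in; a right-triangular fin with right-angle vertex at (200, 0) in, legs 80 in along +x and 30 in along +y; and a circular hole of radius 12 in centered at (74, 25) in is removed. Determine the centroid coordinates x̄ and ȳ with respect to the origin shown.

x̄ = 104.49 in, ȳ = 88.82 in

rectangular body: A = 200 × 100 = 20000.00, centroid at (100.00, 50.00).
semicircular top: A = ½π·100² = 15707.96, centroid at (100.00, 142.44).
triangular fin: A = ½·80·30 = 1200.00, centroid at (226.67, 10.00).
hole: A = −π·12² = -452.39, centroid at (74.00, 25.00).
ΣA = 36455.57 in², ΣAx̄ = 3809319.52 in³, ΣAȳ = 3238153.26 in³.
x̄ = 3809319.52/36455.57 = 104.49 in; ȳ = 3238153.26/36455.57 = 88.82 in.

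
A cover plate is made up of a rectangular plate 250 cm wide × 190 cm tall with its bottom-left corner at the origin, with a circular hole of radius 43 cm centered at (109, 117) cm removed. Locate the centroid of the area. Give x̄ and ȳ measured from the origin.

x̄ = 127.23 cm, ȳ = 91.93 cm

plate: A = 250 × 190 = 47500.00, centroid at (125.00, 95.00).
hole: A = −π·43² = -5808.80, centroid at (109.00, 117.00).
ΣA = 41691.20 cm²
ΣAx̄ = (47500.00)(125.00) + (-5808.80)(109.00) = 5304340.28 cm³
ΣAȳ = (47500.00)(95.00) + (-5808.80)(117.00) = 3832869.84 cm³
x̄ = 5304340.28 / 41691.20 = 127.23 cm
ȳ = 3832869.84 / 41691.20 = 91.93 cm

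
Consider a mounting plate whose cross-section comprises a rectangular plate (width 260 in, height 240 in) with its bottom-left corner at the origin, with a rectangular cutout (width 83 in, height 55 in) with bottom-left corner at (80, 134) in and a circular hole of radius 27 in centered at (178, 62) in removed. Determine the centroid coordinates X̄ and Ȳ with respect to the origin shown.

X̄ = 128.72 in, Ȳ = 118.98 in

Part | A | x̄ᵢ | ȳᵢ | A·x̄ᵢ | A·ȳᵢ
plate | 62400.00 | 130.00 | 120.00 | 8112000.00 | 7488000.00
hole 1 | -4565.00 | 121.50 | 161.50 | -554647.50 | -737247.50
hole 2 | -2290.22 | 178.00 | 62.00 | -407659.35 | -141993.70
Σ | 55544.78 |  |  | 7149693.15 | 6608758.80
X̄ = 7149693.15 / 55544.78 = 128.72 in
Ȳ = 6608758.80 / 55544.78 = 118.98 in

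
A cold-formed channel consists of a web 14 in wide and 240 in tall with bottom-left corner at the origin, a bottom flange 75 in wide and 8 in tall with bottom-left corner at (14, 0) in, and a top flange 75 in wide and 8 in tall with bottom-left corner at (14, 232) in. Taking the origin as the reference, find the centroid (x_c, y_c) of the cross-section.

web: A = 14 × 240 = 3360.00, centroid at (7.00, 120.00).
bottom flange: A = 75 × 8 = 600.00, centroid at (51.50, 4.00).
top flange: A = 75 × 8 = 600.00, centroid at (51.50, 236.00).
ΣA = 4560.00 in², ΣAx_c = 85320.00 in³, ΣAy_c = 547200.00 in³.
x_c = 85320.00/4560.00 = 18.71 in; y_c = 547200.00/4560.00 = 120.00 in.

x_c = 18.71 in, y_c = 120.00 in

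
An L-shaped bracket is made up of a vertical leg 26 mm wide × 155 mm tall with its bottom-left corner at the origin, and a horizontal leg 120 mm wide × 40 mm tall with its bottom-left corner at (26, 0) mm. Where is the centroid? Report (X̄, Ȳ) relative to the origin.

vertical leg: A = 26 × 155 = 4030.00, centroid at (13.00, 77.50).
horizontal leg: A = 120 × 40 = 4800.00, centroid at (86.00, 20.00).
ΣA = 8830.00 mm², ΣAX̄ = 465190.00 mm³, ΣAȲ = 408325.00 mm³.
X̄ = 465190.00/8830.00 = 52.68 mm; Ȳ = 408325.00/8830.00 = 46.24 mm.

X̄ = 52.68 mm, Ȳ = 46.24 mm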